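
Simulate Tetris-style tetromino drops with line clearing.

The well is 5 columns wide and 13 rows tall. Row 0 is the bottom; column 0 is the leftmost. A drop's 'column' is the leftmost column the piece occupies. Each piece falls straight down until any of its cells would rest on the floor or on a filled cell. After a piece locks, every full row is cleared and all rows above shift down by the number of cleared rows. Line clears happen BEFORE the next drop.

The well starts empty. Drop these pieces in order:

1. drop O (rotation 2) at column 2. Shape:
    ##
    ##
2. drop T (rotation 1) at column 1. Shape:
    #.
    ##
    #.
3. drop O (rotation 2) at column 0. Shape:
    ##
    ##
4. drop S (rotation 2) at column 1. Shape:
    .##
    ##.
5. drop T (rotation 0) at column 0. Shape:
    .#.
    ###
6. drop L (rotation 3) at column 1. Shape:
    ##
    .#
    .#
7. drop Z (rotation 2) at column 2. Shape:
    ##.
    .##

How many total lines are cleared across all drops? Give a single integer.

Answer: 0

Derivation:
Drop 1: O rot2 at col 2 lands with bottom-row=0; cleared 0 line(s) (total 0); column heights now [0 0 2 2 0], max=2
Drop 2: T rot1 at col 1 lands with bottom-row=1; cleared 0 line(s) (total 0); column heights now [0 4 3 2 0], max=4
Drop 3: O rot2 at col 0 lands with bottom-row=4; cleared 0 line(s) (total 0); column heights now [6 6 3 2 0], max=6
Drop 4: S rot2 at col 1 lands with bottom-row=6; cleared 0 line(s) (total 0); column heights now [6 7 8 8 0], max=8
Drop 5: T rot0 at col 0 lands with bottom-row=8; cleared 0 line(s) (total 0); column heights now [9 10 9 8 0], max=10
Drop 6: L rot3 at col 1 lands with bottom-row=9; cleared 0 line(s) (total 0); column heights now [9 12 12 8 0], max=12
Drop 7: Z rot2 at col 2 lands with bottom-row=11; cleared 0 line(s) (total 0); column heights now [9 12 13 13 12], max=13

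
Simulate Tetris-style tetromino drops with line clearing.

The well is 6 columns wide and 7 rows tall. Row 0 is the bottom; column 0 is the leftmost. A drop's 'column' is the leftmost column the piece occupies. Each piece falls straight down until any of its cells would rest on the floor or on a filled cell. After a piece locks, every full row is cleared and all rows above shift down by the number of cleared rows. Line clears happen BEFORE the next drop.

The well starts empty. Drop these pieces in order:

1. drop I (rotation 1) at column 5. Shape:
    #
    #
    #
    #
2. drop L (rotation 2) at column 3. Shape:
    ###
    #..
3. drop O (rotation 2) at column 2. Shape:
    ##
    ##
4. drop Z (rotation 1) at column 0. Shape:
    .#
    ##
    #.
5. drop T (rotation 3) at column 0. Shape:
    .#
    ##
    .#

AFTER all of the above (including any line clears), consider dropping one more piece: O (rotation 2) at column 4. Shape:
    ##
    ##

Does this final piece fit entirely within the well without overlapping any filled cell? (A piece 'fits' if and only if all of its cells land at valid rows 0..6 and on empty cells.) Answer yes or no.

Drop 1: I rot1 at col 5 lands with bottom-row=0; cleared 0 line(s) (total 0); column heights now [0 0 0 0 0 4], max=4
Drop 2: L rot2 at col 3 lands with bottom-row=3; cleared 0 line(s) (total 0); column heights now [0 0 0 5 5 5], max=5
Drop 3: O rot2 at col 2 lands with bottom-row=5; cleared 0 line(s) (total 0); column heights now [0 0 7 7 5 5], max=7
Drop 4: Z rot1 at col 0 lands with bottom-row=0; cleared 0 line(s) (total 0); column heights now [2 3 7 7 5 5], max=7
Drop 5: T rot3 at col 0 lands with bottom-row=3; cleared 0 line(s) (total 0); column heights now [5 6 7 7 5 5], max=7
Test piece O rot2 at col 4 (width 2): heights before test = [5 6 7 7 5 5]; fits = True

Answer: yes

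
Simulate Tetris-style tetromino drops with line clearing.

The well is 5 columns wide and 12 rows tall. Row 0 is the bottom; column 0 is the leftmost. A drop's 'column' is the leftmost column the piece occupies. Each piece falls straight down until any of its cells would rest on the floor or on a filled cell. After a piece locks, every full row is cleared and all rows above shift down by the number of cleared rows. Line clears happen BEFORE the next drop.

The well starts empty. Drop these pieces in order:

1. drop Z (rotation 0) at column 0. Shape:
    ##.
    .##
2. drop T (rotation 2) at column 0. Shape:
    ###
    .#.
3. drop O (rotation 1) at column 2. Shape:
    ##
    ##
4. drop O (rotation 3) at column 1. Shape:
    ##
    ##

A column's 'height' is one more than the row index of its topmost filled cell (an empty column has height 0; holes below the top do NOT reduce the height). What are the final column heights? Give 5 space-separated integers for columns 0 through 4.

Answer: 4 8 8 6 0

Derivation:
Drop 1: Z rot0 at col 0 lands with bottom-row=0; cleared 0 line(s) (total 0); column heights now [2 2 1 0 0], max=2
Drop 2: T rot2 at col 0 lands with bottom-row=2; cleared 0 line(s) (total 0); column heights now [4 4 4 0 0], max=4
Drop 3: O rot1 at col 2 lands with bottom-row=4; cleared 0 line(s) (total 0); column heights now [4 4 6 6 0], max=6
Drop 4: O rot3 at col 1 lands with bottom-row=6; cleared 0 line(s) (total 0); column heights now [4 8 8 6 0], max=8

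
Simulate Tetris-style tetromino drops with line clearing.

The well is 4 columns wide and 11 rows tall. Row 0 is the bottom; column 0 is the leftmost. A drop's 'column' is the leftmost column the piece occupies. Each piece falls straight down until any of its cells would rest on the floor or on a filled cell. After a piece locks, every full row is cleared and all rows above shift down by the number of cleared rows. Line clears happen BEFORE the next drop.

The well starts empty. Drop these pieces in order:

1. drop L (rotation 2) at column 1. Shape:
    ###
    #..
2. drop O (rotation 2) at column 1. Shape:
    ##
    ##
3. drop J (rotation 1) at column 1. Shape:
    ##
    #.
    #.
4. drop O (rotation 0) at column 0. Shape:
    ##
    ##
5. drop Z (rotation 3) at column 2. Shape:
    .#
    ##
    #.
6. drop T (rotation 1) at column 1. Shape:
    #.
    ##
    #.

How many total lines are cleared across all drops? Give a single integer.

Drop 1: L rot2 at col 1 lands with bottom-row=0; cleared 0 line(s) (total 0); column heights now [0 2 2 2], max=2
Drop 2: O rot2 at col 1 lands with bottom-row=2; cleared 0 line(s) (total 0); column heights now [0 4 4 2], max=4
Drop 3: J rot1 at col 1 lands with bottom-row=4; cleared 0 line(s) (total 0); column heights now [0 7 7 2], max=7
Drop 4: O rot0 at col 0 lands with bottom-row=7; cleared 0 line(s) (total 0); column heights now [9 9 7 2], max=9
Drop 5: Z rot3 at col 2 lands with bottom-row=7; cleared 1 line(s) (total 1); column heights now [8 8 8 9], max=9
Drop 6: T rot1 at col 1 lands with bottom-row=8; cleared 0 line(s) (total 1); column heights now [8 11 10 9], max=11

Answer: 1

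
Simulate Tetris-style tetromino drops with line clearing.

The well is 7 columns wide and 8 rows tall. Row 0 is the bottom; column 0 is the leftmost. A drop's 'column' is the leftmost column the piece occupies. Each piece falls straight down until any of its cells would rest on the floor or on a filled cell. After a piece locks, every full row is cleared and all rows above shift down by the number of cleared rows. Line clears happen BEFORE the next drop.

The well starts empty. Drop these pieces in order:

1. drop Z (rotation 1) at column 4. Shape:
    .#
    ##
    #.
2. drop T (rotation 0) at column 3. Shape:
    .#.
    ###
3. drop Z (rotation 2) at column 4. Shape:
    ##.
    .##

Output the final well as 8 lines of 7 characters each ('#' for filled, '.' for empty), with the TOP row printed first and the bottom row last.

Answer: .......
.......
....##.
....###
...###.
.....#.
....##.
....#..

Derivation:
Drop 1: Z rot1 at col 4 lands with bottom-row=0; cleared 0 line(s) (total 0); column heights now [0 0 0 0 2 3 0], max=3
Drop 2: T rot0 at col 3 lands with bottom-row=3; cleared 0 line(s) (total 0); column heights now [0 0 0 4 5 4 0], max=5
Drop 3: Z rot2 at col 4 lands with bottom-row=4; cleared 0 line(s) (total 0); column heights now [0 0 0 4 6 6 5], max=6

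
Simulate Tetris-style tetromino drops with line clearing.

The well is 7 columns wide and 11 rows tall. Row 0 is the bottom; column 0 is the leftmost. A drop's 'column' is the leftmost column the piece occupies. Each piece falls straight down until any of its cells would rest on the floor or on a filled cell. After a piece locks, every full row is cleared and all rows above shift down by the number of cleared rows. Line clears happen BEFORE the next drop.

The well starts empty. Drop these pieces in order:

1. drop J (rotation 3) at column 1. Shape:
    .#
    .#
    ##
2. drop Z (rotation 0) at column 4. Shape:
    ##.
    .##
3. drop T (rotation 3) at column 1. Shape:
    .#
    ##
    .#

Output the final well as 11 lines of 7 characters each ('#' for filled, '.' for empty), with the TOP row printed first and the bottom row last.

Drop 1: J rot3 at col 1 lands with bottom-row=0; cleared 0 line(s) (total 0); column heights now [0 1 3 0 0 0 0], max=3
Drop 2: Z rot0 at col 4 lands with bottom-row=0; cleared 0 line(s) (total 0); column heights now [0 1 3 0 2 2 1], max=3
Drop 3: T rot3 at col 1 lands with bottom-row=3; cleared 0 line(s) (total 0); column heights now [0 5 6 0 2 2 1], max=6

Answer: .......
.......
.......
.......
.......
..#....
.##....
..#....
..#....
..#.##.
.##..##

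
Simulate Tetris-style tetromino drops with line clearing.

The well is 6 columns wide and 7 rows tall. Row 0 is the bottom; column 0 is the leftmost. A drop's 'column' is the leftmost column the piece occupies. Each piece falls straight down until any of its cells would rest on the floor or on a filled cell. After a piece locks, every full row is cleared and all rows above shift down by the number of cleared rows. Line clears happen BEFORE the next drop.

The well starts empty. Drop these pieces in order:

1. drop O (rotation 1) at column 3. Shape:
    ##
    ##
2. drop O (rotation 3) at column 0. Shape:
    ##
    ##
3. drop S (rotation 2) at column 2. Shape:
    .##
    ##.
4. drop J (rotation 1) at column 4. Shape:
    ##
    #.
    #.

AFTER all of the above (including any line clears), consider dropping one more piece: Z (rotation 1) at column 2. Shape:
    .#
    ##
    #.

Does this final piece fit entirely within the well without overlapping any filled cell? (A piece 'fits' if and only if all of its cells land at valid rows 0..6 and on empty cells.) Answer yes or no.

Drop 1: O rot1 at col 3 lands with bottom-row=0; cleared 0 line(s) (total 0); column heights now [0 0 0 2 2 0], max=2
Drop 2: O rot3 at col 0 lands with bottom-row=0; cleared 0 line(s) (total 0); column heights now [2 2 0 2 2 0], max=2
Drop 3: S rot2 at col 2 lands with bottom-row=2; cleared 0 line(s) (total 0); column heights now [2 2 3 4 4 0], max=4
Drop 4: J rot1 at col 4 lands with bottom-row=4; cleared 0 line(s) (total 0); column heights now [2 2 3 4 7 7], max=7
Test piece Z rot1 at col 2 (width 2): heights before test = [2 2 3 4 7 7]; fits = True

Answer: yes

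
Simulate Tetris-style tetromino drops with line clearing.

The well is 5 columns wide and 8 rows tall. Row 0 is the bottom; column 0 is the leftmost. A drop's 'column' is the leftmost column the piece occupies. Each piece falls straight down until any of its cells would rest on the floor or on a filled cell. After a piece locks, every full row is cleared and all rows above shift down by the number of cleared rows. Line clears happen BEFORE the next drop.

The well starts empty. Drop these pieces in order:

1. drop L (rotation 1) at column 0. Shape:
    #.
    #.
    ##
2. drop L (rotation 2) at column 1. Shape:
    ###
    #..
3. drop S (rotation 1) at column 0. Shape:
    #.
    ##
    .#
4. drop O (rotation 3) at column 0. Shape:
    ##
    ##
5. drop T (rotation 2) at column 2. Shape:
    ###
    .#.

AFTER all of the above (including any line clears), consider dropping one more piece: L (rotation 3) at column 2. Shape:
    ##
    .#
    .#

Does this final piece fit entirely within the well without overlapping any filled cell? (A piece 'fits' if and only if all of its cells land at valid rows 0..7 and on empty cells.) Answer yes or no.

Answer: yes

Derivation:
Drop 1: L rot1 at col 0 lands with bottom-row=0; cleared 0 line(s) (total 0); column heights now [3 1 0 0 0], max=3
Drop 2: L rot2 at col 1 lands with bottom-row=1; cleared 0 line(s) (total 0); column heights now [3 3 3 3 0], max=3
Drop 3: S rot1 at col 0 lands with bottom-row=3; cleared 0 line(s) (total 0); column heights now [6 5 3 3 0], max=6
Drop 4: O rot3 at col 0 lands with bottom-row=6; cleared 0 line(s) (total 0); column heights now [8 8 3 3 0], max=8
Drop 5: T rot2 at col 2 lands with bottom-row=3; cleared 1 line(s) (total 1); column heights now [7 7 3 4 0], max=7
Test piece L rot3 at col 2 (width 2): heights before test = [7 7 3 4 0]; fits = True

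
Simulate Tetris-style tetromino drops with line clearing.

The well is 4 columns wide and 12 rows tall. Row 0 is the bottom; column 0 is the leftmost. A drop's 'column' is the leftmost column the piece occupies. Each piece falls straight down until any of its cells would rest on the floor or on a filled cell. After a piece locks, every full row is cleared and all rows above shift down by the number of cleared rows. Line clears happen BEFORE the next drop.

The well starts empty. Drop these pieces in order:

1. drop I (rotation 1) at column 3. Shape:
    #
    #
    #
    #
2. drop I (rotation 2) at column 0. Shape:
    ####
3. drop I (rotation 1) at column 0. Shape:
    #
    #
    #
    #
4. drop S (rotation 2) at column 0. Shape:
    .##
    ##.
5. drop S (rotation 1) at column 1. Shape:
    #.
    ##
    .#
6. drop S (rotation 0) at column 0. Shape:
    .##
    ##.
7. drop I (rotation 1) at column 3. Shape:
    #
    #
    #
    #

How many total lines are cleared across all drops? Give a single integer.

Drop 1: I rot1 at col 3 lands with bottom-row=0; cleared 0 line(s) (total 0); column heights now [0 0 0 4], max=4
Drop 2: I rot2 at col 0 lands with bottom-row=4; cleared 1 line(s) (total 1); column heights now [0 0 0 4], max=4
Drop 3: I rot1 at col 0 lands with bottom-row=0; cleared 0 line(s) (total 1); column heights now [4 0 0 4], max=4
Drop 4: S rot2 at col 0 lands with bottom-row=4; cleared 0 line(s) (total 1); column heights now [5 6 6 4], max=6
Drop 5: S rot1 at col 1 lands with bottom-row=6; cleared 0 line(s) (total 1); column heights now [5 9 8 4], max=9
Drop 6: S rot0 at col 0 lands with bottom-row=9; cleared 0 line(s) (total 1); column heights now [10 11 11 4], max=11
Drop 7: I rot1 at col 3 lands with bottom-row=4; cleared 0 line(s) (total 1); column heights now [10 11 11 8], max=11

Answer: 1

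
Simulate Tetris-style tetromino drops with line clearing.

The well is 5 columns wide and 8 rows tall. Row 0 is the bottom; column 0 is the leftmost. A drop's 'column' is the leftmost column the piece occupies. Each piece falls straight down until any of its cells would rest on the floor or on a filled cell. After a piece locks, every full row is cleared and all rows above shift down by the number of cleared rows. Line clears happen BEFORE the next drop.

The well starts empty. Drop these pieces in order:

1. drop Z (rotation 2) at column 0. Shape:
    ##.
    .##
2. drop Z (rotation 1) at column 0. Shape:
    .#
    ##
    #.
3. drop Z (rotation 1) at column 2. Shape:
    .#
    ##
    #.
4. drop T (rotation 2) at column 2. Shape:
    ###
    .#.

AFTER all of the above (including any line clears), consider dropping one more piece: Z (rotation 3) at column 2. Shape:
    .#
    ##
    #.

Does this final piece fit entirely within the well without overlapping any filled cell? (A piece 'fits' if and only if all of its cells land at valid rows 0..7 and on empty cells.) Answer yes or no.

Answer: no

Derivation:
Drop 1: Z rot2 at col 0 lands with bottom-row=0; cleared 0 line(s) (total 0); column heights now [2 2 1 0 0], max=2
Drop 2: Z rot1 at col 0 lands with bottom-row=2; cleared 0 line(s) (total 0); column heights now [4 5 1 0 0], max=5
Drop 3: Z rot1 at col 2 lands with bottom-row=1; cleared 0 line(s) (total 0); column heights now [4 5 3 4 0], max=5
Drop 4: T rot2 at col 2 lands with bottom-row=4; cleared 0 line(s) (total 0); column heights now [4 5 6 6 6], max=6
Test piece Z rot3 at col 2 (width 2): heights before test = [4 5 6 6 6]; fits = False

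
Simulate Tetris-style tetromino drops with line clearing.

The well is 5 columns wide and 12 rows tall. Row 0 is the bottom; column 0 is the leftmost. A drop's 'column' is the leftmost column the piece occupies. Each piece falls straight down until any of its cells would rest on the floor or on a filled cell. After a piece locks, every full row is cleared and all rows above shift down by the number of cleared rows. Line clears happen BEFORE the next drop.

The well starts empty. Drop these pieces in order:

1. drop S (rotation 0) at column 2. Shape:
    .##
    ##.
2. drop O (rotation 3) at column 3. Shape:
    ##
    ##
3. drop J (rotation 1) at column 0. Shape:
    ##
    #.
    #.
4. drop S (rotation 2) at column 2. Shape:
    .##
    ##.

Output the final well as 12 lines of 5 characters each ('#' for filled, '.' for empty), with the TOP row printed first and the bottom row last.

Answer: .....
.....
.....
.....
.....
.....
...##
..##.
...##
##.##
#..##
#.##.

Derivation:
Drop 1: S rot0 at col 2 lands with bottom-row=0; cleared 0 line(s) (total 0); column heights now [0 0 1 2 2], max=2
Drop 2: O rot3 at col 3 lands with bottom-row=2; cleared 0 line(s) (total 0); column heights now [0 0 1 4 4], max=4
Drop 3: J rot1 at col 0 lands with bottom-row=0; cleared 0 line(s) (total 0); column heights now [3 3 1 4 4], max=4
Drop 4: S rot2 at col 2 lands with bottom-row=4; cleared 0 line(s) (total 0); column heights now [3 3 5 6 6], max=6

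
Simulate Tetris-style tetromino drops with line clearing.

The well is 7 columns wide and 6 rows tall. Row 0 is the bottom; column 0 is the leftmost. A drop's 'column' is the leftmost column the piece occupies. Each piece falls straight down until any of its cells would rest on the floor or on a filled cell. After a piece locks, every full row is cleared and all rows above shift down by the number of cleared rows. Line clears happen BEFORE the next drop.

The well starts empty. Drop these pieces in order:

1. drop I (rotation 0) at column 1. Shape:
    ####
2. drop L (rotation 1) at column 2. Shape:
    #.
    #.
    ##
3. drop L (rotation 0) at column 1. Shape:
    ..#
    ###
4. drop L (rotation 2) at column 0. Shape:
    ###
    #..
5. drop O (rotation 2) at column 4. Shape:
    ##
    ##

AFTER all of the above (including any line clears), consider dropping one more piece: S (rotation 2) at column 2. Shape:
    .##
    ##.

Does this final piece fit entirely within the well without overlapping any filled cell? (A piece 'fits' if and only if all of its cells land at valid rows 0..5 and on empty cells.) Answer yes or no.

Drop 1: I rot0 at col 1 lands with bottom-row=0; cleared 0 line(s) (total 0); column heights now [0 1 1 1 1 0 0], max=1
Drop 2: L rot1 at col 2 lands with bottom-row=1; cleared 0 line(s) (total 0); column heights now [0 1 4 2 1 0 0], max=4
Drop 3: L rot0 at col 1 lands with bottom-row=4; cleared 0 line(s) (total 0); column heights now [0 5 5 6 1 0 0], max=6
Drop 4: L rot2 at col 0 lands with bottom-row=4; cleared 0 line(s) (total 0); column heights now [6 6 6 6 1 0 0], max=6
Drop 5: O rot2 at col 4 lands with bottom-row=1; cleared 0 line(s) (total 0); column heights now [6 6 6 6 3 3 0], max=6
Test piece S rot2 at col 2 (width 3): heights before test = [6 6 6 6 3 3 0]; fits = False

Answer: no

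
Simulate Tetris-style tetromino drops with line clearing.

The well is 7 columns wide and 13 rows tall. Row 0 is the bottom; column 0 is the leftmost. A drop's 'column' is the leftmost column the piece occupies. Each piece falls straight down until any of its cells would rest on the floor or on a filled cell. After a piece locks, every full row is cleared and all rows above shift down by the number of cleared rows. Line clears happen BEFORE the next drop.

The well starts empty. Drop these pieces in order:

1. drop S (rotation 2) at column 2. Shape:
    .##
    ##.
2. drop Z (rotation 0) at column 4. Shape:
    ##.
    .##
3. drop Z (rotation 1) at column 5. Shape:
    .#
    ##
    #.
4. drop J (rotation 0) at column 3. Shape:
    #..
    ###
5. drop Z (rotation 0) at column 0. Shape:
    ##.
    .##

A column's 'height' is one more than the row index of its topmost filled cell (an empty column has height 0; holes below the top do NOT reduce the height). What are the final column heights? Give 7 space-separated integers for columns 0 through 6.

Drop 1: S rot2 at col 2 lands with bottom-row=0; cleared 0 line(s) (total 0); column heights now [0 0 1 2 2 0 0], max=2
Drop 2: Z rot0 at col 4 lands with bottom-row=1; cleared 0 line(s) (total 0); column heights now [0 0 1 2 3 3 2], max=3
Drop 3: Z rot1 at col 5 lands with bottom-row=3; cleared 0 line(s) (total 0); column heights now [0 0 1 2 3 5 6], max=6
Drop 4: J rot0 at col 3 lands with bottom-row=5; cleared 0 line(s) (total 0); column heights now [0 0 1 7 6 6 6], max=7
Drop 5: Z rot0 at col 0 lands with bottom-row=1; cleared 0 line(s) (total 0); column heights now [3 3 2 7 6 6 6], max=7

Answer: 3 3 2 7 6 6 6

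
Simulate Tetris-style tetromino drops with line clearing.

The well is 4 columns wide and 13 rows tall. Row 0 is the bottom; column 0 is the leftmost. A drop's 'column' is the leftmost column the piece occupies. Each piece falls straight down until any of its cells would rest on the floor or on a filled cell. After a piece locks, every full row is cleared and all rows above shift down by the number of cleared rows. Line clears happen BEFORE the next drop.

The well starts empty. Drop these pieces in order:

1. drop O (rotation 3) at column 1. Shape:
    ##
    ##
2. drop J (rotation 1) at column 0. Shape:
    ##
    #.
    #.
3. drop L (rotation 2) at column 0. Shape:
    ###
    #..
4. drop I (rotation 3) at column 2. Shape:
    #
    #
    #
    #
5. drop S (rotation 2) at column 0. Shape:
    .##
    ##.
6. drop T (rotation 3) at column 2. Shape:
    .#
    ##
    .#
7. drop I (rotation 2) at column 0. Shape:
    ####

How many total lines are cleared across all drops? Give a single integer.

Drop 1: O rot3 at col 1 lands with bottom-row=0; cleared 0 line(s) (total 0); column heights now [0 2 2 0], max=2
Drop 2: J rot1 at col 0 lands with bottom-row=0; cleared 0 line(s) (total 0); column heights now [3 3 2 0], max=3
Drop 3: L rot2 at col 0 lands with bottom-row=3; cleared 0 line(s) (total 0); column heights now [5 5 5 0], max=5
Drop 4: I rot3 at col 2 lands with bottom-row=5; cleared 0 line(s) (total 0); column heights now [5 5 9 0], max=9
Drop 5: S rot2 at col 0 lands with bottom-row=8; cleared 0 line(s) (total 0); column heights now [9 10 10 0], max=10
Drop 6: T rot3 at col 2 lands with bottom-row=9; cleared 0 line(s) (total 0); column heights now [9 10 11 12], max=12
Drop 7: I rot2 at col 0 lands with bottom-row=12; cleared 1 line(s) (total 1); column heights now [9 10 11 12], max=12

Answer: 1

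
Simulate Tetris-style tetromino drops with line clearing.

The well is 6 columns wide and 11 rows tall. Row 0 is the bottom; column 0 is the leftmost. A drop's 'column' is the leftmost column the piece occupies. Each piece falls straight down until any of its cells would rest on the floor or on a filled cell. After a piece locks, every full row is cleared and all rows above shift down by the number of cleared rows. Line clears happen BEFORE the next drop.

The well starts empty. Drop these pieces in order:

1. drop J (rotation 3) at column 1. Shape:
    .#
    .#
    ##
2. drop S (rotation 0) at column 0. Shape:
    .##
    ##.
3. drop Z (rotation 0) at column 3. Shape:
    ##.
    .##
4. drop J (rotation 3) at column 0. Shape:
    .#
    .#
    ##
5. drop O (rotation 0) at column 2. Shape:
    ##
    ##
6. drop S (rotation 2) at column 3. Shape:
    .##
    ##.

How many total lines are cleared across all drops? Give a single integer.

Drop 1: J rot3 at col 1 lands with bottom-row=0; cleared 0 line(s) (total 0); column heights now [0 1 3 0 0 0], max=3
Drop 2: S rot0 at col 0 lands with bottom-row=2; cleared 0 line(s) (total 0); column heights now [3 4 4 0 0 0], max=4
Drop 3: Z rot0 at col 3 lands with bottom-row=0; cleared 0 line(s) (total 0); column heights now [3 4 4 2 2 1], max=4
Drop 4: J rot3 at col 0 lands with bottom-row=4; cleared 0 line(s) (total 0); column heights now [5 7 4 2 2 1], max=7
Drop 5: O rot0 at col 2 lands with bottom-row=4; cleared 0 line(s) (total 0); column heights now [5 7 6 6 2 1], max=7
Drop 6: S rot2 at col 3 lands with bottom-row=6; cleared 0 line(s) (total 0); column heights now [5 7 6 7 8 8], max=8

Answer: 0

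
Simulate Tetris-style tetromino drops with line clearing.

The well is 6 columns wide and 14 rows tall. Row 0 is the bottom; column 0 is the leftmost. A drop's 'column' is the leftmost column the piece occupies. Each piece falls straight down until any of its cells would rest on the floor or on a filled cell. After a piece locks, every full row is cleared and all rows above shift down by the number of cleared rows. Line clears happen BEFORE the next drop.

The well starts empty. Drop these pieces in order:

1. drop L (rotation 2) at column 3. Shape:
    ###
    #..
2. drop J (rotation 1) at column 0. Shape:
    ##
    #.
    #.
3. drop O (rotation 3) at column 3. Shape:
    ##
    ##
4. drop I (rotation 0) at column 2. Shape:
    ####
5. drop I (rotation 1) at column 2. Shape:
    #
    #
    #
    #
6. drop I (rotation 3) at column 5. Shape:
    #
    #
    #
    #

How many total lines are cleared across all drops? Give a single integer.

Answer: 0

Derivation:
Drop 1: L rot2 at col 3 lands with bottom-row=0; cleared 0 line(s) (total 0); column heights now [0 0 0 2 2 2], max=2
Drop 2: J rot1 at col 0 lands with bottom-row=0; cleared 0 line(s) (total 0); column heights now [3 3 0 2 2 2], max=3
Drop 3: O rot3 at col 3 lands with bottom-row=2; cleared 0 line(s) (total 0); column heights now [3 3 0 4 4 2], max=4
Drop 4: I rot0 at col 2 lands with bottom-row=4; cleared 0 line(s) (total 0); column heights now [3 3 5 5 5 5], max=5
Drop 5: I rot1 at col 2 lands with bottom-row=5; cleared 0 line(s) (total 0); column heights now [3 3 9 5 5 5], max=9
Drop 6: I rot3 at col 5 lands with bottom-row=5; cleared 0 line(s) (total 0); column heights now [3 3 9 5 5 9], max=9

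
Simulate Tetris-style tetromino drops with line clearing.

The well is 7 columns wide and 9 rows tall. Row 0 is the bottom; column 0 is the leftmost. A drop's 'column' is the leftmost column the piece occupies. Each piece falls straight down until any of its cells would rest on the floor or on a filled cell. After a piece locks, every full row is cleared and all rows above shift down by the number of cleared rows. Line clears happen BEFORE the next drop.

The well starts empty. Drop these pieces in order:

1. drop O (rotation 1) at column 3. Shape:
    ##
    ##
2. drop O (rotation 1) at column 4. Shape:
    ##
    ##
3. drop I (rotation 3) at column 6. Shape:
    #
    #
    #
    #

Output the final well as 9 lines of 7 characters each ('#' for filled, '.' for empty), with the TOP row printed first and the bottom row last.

Drop 1: O rot1 at col 3 lands with bottom-row=0; cleared 0 line(s) (total 0); column heights now [0 0 0 2 2 0 0], max=2
Drop 2: O rot1 at col 4 lands with bottom-row=2; cleared 0 line(s) (total 0); column heights now [0 0 0 2 4 4 0], max=4
Drop 3: I rot3 at col 6 lands with bottom-row=0; cleared 0 line(s) (total 0); column heights now [0 0 0 2 4 4 4], max=4

Answer: .......
.......
.......
.......
.......
....###
....###
...##.#
...##.#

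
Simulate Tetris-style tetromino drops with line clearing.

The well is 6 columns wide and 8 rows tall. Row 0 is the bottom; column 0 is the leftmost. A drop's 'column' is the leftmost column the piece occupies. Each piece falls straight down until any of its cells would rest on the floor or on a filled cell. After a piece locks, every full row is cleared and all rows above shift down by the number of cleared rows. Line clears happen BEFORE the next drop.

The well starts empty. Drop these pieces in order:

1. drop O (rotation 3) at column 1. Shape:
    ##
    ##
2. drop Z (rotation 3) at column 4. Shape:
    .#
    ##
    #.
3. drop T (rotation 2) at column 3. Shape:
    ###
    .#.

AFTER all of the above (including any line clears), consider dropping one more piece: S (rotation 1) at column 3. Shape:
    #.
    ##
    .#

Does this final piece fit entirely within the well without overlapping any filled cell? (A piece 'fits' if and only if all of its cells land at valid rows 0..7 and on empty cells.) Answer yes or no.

Drop 1: O rot3 at col 1 lands with bottom-row=0; cleared 0 line(s) (total 0); column heights now [0 2 2 0 0 0], max=2
Drop 2: Z rot3 at col 4 lands with bottom-row=0; cleared 0 line(s) (total 0); column heights now [0 2 2 0 2 3], max=3
Drop 3: T rot2 at col 3 lands with bottom-row=2; cleared 0 line(s) (total 0); column heights now [0 2 2 4 4 4], max=4
Test piece S rot1 at col 3 (width 2): heights before test = [0 2 2 4 4 4]; fits = True

Answer: yes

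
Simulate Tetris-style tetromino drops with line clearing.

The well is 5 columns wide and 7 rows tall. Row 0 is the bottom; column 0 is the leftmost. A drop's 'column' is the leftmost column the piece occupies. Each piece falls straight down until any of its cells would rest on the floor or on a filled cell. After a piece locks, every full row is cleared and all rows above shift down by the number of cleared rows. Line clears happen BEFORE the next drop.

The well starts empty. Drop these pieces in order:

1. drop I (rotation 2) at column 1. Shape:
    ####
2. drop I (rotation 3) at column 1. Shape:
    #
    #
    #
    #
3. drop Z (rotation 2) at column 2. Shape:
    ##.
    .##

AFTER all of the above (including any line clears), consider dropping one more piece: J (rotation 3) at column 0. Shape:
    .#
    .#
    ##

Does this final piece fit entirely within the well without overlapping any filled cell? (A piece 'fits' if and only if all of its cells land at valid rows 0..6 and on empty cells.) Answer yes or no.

Answer: no

Derivation:
Drop 1: I rot2 at col 1 lands with bottom-row=0; cleared 0 line(s) (total 0); column heights now [0 1 1 1 1], max=1
Drop 2: I rot3 at col 1 lands with bottom-row=1; cleared 0 line(s) (total 0); column heights now [0 5 1 1 1], max=5
Drop 3: Z rot2 at col 2 lands with bottom-row=1; cleared 0 line(s) (total 0); column heights now [0 5 3 3 2], max=5
Test piece J rot3 at col 0 (width 2): heights before test = [0 5 3 3 2]; fits = False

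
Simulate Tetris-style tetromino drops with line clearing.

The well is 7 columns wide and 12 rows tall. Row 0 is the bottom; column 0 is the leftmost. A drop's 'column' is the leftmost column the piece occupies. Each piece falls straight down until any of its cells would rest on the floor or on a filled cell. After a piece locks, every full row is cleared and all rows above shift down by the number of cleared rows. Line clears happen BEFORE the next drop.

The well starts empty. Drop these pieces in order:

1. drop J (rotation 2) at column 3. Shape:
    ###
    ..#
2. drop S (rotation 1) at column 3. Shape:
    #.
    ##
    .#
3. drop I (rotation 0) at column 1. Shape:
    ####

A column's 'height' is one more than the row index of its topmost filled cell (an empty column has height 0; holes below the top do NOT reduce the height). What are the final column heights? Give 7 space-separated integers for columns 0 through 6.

Drop 1: J rot2 at col 3 lands with bottom-row=0; cleared 0 line(s) (total 0); column heights now [0 0 0 2 2 2 0], max=2
Drop 2: S rot1 at col 3 lands with bottom-row=2; cleared 0 line(s) (total 0); column heights now [0 0 0 5 4 2 0], max=5
Drop 3: I rot0 at col 1 lands with bottom-row=5; cleared 0 line(s) (total 0); column heights now [0 6 6 6 6 2 0], max=6

Answer: 0 6 6 6 6 2 0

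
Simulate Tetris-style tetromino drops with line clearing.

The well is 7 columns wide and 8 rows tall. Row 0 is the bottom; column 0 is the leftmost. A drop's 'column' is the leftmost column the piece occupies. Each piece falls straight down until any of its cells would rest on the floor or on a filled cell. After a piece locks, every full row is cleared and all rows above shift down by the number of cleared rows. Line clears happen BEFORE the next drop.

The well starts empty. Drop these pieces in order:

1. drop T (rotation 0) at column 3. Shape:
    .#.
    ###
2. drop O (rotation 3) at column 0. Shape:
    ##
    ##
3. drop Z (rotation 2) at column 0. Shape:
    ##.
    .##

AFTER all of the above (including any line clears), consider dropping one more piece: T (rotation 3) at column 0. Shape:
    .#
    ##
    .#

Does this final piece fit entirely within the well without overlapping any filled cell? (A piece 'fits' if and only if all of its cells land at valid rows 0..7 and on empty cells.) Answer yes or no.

Drop 1: T rot0 at col 3 lands with bottom-row=0; cleared 0 line(s) (total 0); column heights now [0 0 0 1 2 1 0], max=2
Drop 2: O rot3 at col 0 lands with bottom-row=0; cleared 0 line(s) (total 0); column heights now [2 2 0 1 2 1 0], max=2
Drop 3: Z rot2 at col 0 lands with bottom-row=2; cleared 0 line(s) (total 0); column heights now [4 4 3 1 2 1 0], max=4
Test piece T rot3 at col 0 (width 2): heights before test = [4 4 3 1 2 1 0]; fits = True

Answer: yes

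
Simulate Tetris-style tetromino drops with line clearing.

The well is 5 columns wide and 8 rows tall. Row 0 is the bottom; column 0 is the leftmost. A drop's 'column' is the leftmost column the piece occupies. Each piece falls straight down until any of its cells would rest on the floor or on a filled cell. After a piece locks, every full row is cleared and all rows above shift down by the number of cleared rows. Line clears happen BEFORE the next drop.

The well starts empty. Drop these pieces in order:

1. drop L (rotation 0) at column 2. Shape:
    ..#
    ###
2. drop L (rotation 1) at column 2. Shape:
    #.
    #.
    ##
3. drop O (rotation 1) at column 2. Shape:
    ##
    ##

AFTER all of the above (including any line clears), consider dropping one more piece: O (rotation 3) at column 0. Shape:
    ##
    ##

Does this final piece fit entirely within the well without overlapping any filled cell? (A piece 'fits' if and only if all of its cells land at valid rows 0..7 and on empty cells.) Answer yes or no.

Answer: yes

Derivation:
Drop 1: L rot0 at col 2 lands with bottom-row=0; cleared 0 line(s) (total 0); column heights now [0 0 1 1 2], max=2
Drop 2: L rot1 at col 2 lands with bottom-row=1; cleared 0 line(s) (total 0); column heights now [0 0 4 2 2], max=4
Drop 3: O rot1 at col 2 lands with bottom-row=4; cleared 0 line(s) (total 0); column heights now [0 0 6 6 2], max=6
Test piece O rot3 at col 0 (width 2): heights before test = [0 0 6 6 2]; fits = True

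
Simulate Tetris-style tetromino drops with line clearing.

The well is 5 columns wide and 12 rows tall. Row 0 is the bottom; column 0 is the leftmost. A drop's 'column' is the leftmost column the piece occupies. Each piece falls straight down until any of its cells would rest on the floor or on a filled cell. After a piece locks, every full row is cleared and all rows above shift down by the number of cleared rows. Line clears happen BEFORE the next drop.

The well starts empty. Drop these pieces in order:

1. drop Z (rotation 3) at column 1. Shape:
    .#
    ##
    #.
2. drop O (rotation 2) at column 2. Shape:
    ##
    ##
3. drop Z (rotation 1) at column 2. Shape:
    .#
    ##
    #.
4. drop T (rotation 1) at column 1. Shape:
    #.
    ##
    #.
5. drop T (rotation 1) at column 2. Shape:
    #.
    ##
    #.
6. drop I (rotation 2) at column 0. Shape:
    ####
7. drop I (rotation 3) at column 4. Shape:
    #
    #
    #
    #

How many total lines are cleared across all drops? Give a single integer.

Answer: 0

Derivation:
Drop 1: Z rot3 at col 1 lands with bottom-row=0; cleared 0 line(s) (total 0); column heights now [0 2 3 0 0], max=3
Drop 2: O rot2 at col 2 lands with bottom-row=3; cleared 0 line(s) (total 0); column heights now [0 2 5 5 0], max=5
Drop 3: Z rot1 at col 2 lands with bottom-row=5; cleared 0 line(s) (total 0); column heights now [0 2 7 8 0], max=8
Drop 4: T rot1 at col 1 lands with bottom-row=6; cleared 0 line(s) (total 0); column heights now [0 9 8 8 0], max=9
Drop 5: T rot1 at col 2 lands with bottom-row=8; cleared 0 line(s) (total 0); column heights now [0 9 11 10 0], max=11
Drop 6: I rot2 at col 0 lands with bottom-row=11; cleared 0 line(s) (total 0); column heights now [12 12 12 12 0], max=12
Drop 7: I rot3 at col 4 lands with bottom-row=0; cleared 0 line(s) (total 0); column heights now [12 12 12 12 4], max=12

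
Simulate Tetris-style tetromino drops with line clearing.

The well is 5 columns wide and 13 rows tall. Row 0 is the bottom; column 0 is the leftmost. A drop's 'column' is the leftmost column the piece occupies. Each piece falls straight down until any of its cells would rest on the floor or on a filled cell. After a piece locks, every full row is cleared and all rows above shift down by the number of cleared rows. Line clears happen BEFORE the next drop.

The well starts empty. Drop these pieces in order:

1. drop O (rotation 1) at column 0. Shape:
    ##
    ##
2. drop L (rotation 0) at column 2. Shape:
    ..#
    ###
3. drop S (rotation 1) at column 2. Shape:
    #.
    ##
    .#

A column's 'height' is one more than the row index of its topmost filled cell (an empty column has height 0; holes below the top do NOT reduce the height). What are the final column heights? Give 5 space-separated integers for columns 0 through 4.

Answer: 1 1 3 2 1

Derivation:
Drop 1: O rot1 at col 0 lands with bottom-row=0; cleared 0 line(s) (total 0); column heights now [2 2 0 0 0], max=2
Drop 2: L rot0 at col 2 lands with bottom-row=0; cleared 1 line(s) (total 1); column heights now [1 1 0 0 1], max=1
Drop 3: S rot1 at col 2 lands with bottom-row=0; cleared 0 line(s) (total 1); column heights now [1 1 3 2 1], max=3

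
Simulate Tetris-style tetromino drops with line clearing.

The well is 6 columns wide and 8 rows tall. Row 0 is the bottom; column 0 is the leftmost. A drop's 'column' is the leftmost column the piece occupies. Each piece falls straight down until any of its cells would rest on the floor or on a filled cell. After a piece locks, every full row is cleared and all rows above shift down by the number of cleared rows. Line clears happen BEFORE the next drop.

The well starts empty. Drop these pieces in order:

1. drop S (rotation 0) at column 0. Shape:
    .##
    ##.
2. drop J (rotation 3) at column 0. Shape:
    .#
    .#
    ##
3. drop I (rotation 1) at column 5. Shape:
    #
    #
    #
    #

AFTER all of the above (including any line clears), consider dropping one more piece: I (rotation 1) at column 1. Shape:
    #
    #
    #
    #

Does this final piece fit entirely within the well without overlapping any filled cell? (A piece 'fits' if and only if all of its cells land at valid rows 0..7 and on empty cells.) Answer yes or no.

Answer: no

Derivation:
Drop 1: S rot0 at col 0 lands with bottom-row=0; cleared 0 line(s) (total 0); column heights now [1 2 2 0 0 0], max=2
Drop 2: J rot3 at col 0 lands with bottom-row=2; cleared 0 line(s) (total 0); column heights now [3 5 2 0 0 0], max=5
Drop 3: I rot1 at col 5 lands with bottom-row=0; cleared 0 line(s) (total 0); column heights now [3 5 2 0 0 4], max=5
Test piece I rot1 at col 1 (width 1): heights before test = [3 5 2 0 0 4]; fits = False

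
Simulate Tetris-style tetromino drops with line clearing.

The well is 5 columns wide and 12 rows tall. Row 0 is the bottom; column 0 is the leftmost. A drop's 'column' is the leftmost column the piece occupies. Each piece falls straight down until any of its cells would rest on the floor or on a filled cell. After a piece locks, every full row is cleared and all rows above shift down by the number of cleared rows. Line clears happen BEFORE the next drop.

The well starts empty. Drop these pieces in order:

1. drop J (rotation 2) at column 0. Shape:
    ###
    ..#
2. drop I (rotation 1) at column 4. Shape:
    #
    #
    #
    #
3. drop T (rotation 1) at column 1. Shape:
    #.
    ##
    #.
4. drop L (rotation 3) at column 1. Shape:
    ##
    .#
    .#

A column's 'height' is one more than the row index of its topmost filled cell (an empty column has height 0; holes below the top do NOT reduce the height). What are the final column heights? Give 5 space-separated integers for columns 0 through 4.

Answer: 2 7 7 0 4

Derivation:
Drop 1: J rot2 at col 0 lands with bottom-row=0; cleared 0 line(s) (total 0); column heights now [2 2 2 0 0], max=2
Drop 2: I rot1 at col 4 lands with bottom-row=0; cleared 0 line(s) (total 0); column heights now [2 2 2 0 4], max=4
Drop 3: T rot1 at col 1 lands with bottom-row=2; cleared 0 line(s) (total 0); column heights now [2 5 4 0 4], max=5
Drop 4: L rot3 at col 1 lands with bottom-row=4; cleared 0 line(s) (total 0); column heights now [2 7 7 0 4], max=7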